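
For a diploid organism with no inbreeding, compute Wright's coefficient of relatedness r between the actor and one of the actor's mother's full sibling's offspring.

Each parent–offspring link contributes a factor of 1/2, and independent paths through distinct common ancestors add.
First cousins share one grandparent pair — two paths of length 4: r = 2·(1/2)^4 = 1/8.

0.125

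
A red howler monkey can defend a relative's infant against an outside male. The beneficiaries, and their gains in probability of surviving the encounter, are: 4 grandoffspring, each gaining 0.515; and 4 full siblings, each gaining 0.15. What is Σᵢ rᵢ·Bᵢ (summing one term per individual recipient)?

r to a grandoffspring = 0.25 (two parent–offspring links: r = (1/2)^2 = 1/4).
r to a full sibling = 0.5 (full sibs share both parents — two paths of length 2: r = 2·(1/2)^2 = 1/2).
Summing one r·B term per recipient: 4·0.25·0.515 + 4·0.5·0.15 = 0.815.

0.815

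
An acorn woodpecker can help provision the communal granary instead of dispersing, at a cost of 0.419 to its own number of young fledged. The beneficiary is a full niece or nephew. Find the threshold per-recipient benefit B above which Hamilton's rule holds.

1.676

r to a full niece or nephew = 1/4 (full aunt/uncle↔niece/nephew: two paths of length 3 through the shared grandparent pair: r = 2·(1/2)^3 = 1/4).
Hamilton's rule with n recipients of equal r: n·r·B > C, so B > C/(n·r) = 0.419/(1·0.25) = 1.676.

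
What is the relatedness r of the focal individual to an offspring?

0.5

Each parent–offspring link contributes a factor of 1/2, and independent paths through distinct common ancestors add.
One parent–offspring link: r = (1/2)^1 = 1/2.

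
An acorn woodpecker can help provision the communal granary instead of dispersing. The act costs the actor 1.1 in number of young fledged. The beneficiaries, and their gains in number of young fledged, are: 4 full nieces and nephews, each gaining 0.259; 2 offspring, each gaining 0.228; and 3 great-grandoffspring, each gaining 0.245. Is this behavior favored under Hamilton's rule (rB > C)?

Hamilton's rule: the trait is favored when the sum of r·B over every recipient exceeds the actor's cost C.
r to a full niece or nephew = 1/4 (full aunt/uncle↔niece/nephew: two paths of length 3 through the shared grandparent pair: r = 2·(1/2)^3 = 1/4).
r to an offspring = 0.5 (one parent–offspring link: r = (1/2)^1 = 1/2).
r to a great-grandoffspring = 0.125 (three parent–offspring links: r = (1/2)^3 = 1/8).
Summing one r·B term per recipient: 4·0.25·0.259 + 2·0.5·0.228 + 3·0.125·0.245 = 0.578875.
0.578875 < 1.1: the indirect benefit is less than the cost.

No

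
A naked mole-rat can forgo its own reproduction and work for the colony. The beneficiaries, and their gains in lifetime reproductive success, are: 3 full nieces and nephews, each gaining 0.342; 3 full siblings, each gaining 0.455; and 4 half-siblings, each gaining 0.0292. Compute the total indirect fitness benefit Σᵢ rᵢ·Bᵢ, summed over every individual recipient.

0.9682

r to a full niece or nephew = 0.25 (full aunt/uncle↔niece/nephew: two paths of length 3 through the shared grandparent pair: r = 2·(1/2)^3 = 1/4).
r to a full sibling = 0.5 (full sibs share both parents — two paths of length 2: r = 2·(1/2)^2 = 1/2).
r to a half-sibling = 1/4 (half-sibs share one parent — one path of length 2: r = (1/2)^2 = 1/4).
Summing one r·B term per recipient: 3·0.25·0.342 + 3·0.5·0.455 + 4·0.25·0.0292 = 0.9682.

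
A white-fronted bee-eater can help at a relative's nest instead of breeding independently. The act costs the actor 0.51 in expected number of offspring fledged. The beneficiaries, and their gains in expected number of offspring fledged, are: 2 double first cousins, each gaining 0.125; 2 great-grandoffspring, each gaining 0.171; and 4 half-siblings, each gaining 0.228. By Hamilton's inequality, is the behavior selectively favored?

Hamilton's rule: the trait is favored when the sum of r·B over every recipient exceeds the actor's cost C.
r to a double first cousin = 1/4 (double first cousins share both grandparent pairs — four paths of length 4: r = 4·(1/2)^4 = 1/4).
r to a great-grandoffspring = 0.125 (three parent–offspring links: r = (1/2)^3 = 1/8).
r to a half-sibling = 1/4 (half-sibs share one parent — one path of length 2: r = (1/2)^2 = 1/4).
Summing one r·B term per recipient: 2·0.25·0.125 + 2·0.125·0.171 + 4·0.25·0.228 = 0.33325.
0.33325 < 0.51: the indirect benefit is less than the cost.

No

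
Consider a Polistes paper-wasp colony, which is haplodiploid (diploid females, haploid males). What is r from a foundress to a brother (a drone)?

Her haploid brother carries none of their father's genes and a random half of their mother's genome; that half matches the maternal half of her own genome with probability 1/2: r = 1/2 · 1/2 = 1/4.

0.25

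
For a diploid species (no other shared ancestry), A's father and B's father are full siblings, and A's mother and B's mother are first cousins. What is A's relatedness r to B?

Relatedness sums over independent paths through distinct common ancestors.
A and B are related in two ways: first cousins through their fathers (r = 1/8) and second cousins through their mothers (r = 1/32).
r = 1/8 + 1/32 = 0.15625.

0.15625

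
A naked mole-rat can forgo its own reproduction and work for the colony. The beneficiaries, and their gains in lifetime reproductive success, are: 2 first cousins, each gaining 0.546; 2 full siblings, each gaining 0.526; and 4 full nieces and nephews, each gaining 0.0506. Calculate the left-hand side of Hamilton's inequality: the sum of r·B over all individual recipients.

r to a first cousin = 0.125 (first cousins share one grandparent pair — two paths of length 4: r = 2·(1/2)^4 = 1/8).
r to a full sibling = 0.5 (full sibs share both parents — two paths of length 2: r = 2·(1/2)^2 = 1/2).
r to a full niece or nephew = 0.25 (full aunt/uncle↔niece/nephew: two paths of length 3 through the shared grandparent pair: r = 2·(1/2)^3 = 1/4).
Summing one r·B term per recipient: 2·0.125·0.546 + 2·0.5·0.526 + 4·0.25·0.0506 = 0.7131.

0.7131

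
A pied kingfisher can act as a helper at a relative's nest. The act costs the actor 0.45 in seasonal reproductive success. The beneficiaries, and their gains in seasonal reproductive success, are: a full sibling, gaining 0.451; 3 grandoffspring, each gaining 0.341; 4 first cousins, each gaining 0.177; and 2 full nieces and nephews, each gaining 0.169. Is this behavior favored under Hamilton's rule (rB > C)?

Yes

Hamilton's rule: the trait is favored when the sum of r·B over every recipient exceeds the actor's cost C.
r to a full sibling = 1/2 (full sibs share both parents — two paths of length 2: r = 2·(1/2)^2 = 1/2).
r to a grandoffspring = 1/4 (two parent–offspring links: r = (1/2)^2 = 1/4).
r to a first cousin = 0.125 (first cousins share one grandparent pair — two paths of length 4: r = 2·(1/2)^4 = 1/8).
r to a full niece or nephew = 1/4 (full aunt/uncle↔niece/nephew: two paths of length 3 through the shared grandparent pair: r = 2·(1/2)^3 = 1/4).
Summing one r·B term per recipient: 1·0.5·0.451 + 3·0.25·0.341 + 4·0.125·0.177 + 2·0.25·0.169 = 0.65425.
0.65425 > 0.45: the indirect benefit exceeds the cost.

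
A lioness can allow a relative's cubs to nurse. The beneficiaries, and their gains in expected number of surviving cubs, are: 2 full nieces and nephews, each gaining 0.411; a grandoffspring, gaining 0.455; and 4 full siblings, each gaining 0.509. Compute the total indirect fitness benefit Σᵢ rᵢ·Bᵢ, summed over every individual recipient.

1.33725

r to a full niece or nephew = 0.25 (full aunt/uncle↔niece/nephew: two paths of length 3 through the shared grandparent pair: r = 2·(1/2)^3 = 1/4).
r to a grandoffspring = 1/4 (two parent–offspring links: r = (1/2)^2 = 1/4).
r to a full sibling = 1/2 (full sibs share both parents — two paths of length 2: r = 2·(1/2)^2 = 1/2).
Summing one r·B term per recipient: 2·0.25·0.411 + 1·0.25·0.455 + 4·0.5·0.509 = 1.33725.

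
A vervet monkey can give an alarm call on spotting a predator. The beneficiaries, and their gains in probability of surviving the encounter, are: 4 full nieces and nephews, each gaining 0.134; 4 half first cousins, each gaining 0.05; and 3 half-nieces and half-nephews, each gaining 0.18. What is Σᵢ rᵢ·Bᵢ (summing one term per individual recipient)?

0.214

r to a full niece or nephew = 1/4 (full aunt/uncle↔niece/nephew: two paths of length 3 through the shared grandparent pair: r = 2·(1/2)^3 = 1/4).
r to a half first cousin = 1/16 (half first cousins share one grandparent — one path of length 4: r = (1/2)^4 = 1/16).
r to a half-niece or half-nephew = 1/8 (half-aunt/uncle↔niece/nephew: one path of length 3: r = (1/2)^3 = 1/8).
Summing one r·B term per recipient: 4·0.25·0.134 + 4·0.0625·0.05 + 3·0.125·0.18 = 0.214.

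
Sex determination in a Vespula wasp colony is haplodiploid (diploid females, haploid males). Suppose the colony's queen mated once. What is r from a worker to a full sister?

0.75

Haplodiploid full sisters inherit their father's entire haploid genome identically (contributing 1/2) and on average half of their mother's contribution (1/2 · 1/2 = 1/4); r = 1/2 + 1/4 = 3/4.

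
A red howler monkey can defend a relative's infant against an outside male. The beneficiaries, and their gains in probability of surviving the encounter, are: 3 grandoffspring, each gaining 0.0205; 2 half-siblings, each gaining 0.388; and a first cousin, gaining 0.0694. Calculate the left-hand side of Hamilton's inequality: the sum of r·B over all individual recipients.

0.21805

r to a grandoffspring = 0.25 (two parent–offspring links: r = (1/2)^2 = 1/4).
r to a half-sibling = 0.25 (half-sibs share one parent — one path of length 2: r = (1/2)^2 = 1/4).
r to a first cousin = 0.125 (first cousins share one grandparent pair — two paths of length 4: r = 2·(1/2)^4 = 1/8).
Summing one r·B term per recipient: 3·0.25·0.0205 + 2·0.25·0.388 + 1·0.125·0.0694 = 0.21805.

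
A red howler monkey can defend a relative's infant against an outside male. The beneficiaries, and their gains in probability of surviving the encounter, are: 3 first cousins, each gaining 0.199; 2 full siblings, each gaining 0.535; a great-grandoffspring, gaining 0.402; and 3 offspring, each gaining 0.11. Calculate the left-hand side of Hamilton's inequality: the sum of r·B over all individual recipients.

0.824875

r to a first cousin = 1/8 (first cousins share one grandparent pair — two paths of length 4: r = 2·(1/2)^4 = 1/8).
r to a full sibling = 0.5 (full sibs share both parents — two paths of length 2: r = 2·(1/2)^2 = 1/2).
r to a great-grandoffspring = 0.125 (three parent–offspring links: r = (1/2)^3 = 1/8).
r to an offspring = 0.5 (one parent–offspring link: r = (1/2)^1 = 1/2).
Summing one r·B term per recipient: 3·0.125·0.199 + 2·0.5·0.535 + 1·0.125·0.402 + 3·0.5·0.11 = 0.824875.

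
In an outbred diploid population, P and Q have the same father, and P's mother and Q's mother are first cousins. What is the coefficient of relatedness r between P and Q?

0.28125

With two independent routes of shared ancestry, r is the sum of the two contributions.
P and Q are related in two ways: half-sibs through their shared father (r = 1/4) and second cousins through their mothers (r = 1/32).
r = 1/4 + 1/32 = 0.28125.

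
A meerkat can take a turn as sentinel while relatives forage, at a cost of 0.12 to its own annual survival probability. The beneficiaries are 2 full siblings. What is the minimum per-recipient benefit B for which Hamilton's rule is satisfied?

0.12

r to a full sibling = 1/2 (full sibs share both parents — two paths of length 2: r = 2·(1/2)^2 = 1/2).
Hamilton's rule with n recipients of equal r: n·r·B > C, so B > C/(n·r) = 0.12/(2·0.5) = 0.12.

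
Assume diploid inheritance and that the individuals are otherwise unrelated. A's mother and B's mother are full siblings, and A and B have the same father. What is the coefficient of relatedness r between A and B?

0.375

Relatedness sums over independent paths through distinct common ancestors.
A and B are related in two ways: first cousins through their mothers (r = 1/8) and half-sibs through their shared father (r = 1/4).
r = 1/8 + 1/4 = 0.375.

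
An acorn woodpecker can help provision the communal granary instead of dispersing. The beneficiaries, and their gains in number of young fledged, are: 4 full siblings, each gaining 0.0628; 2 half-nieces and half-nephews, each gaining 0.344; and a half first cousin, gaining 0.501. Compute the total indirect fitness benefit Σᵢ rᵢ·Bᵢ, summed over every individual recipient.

r to a full sibling = 1/2 (full sibs share both parents — two paths of length 2: r = 2·(1/2)^2 = 1/2).
r to a half-niece or half-nephew = 1/8 (half-aunt/uncle↔niece/nephew: one path of length 3: r = (1/2)^3 = 1/8).
r to a half first cousin = 0.0625 (half first cousins share one grandparent — one path of length 4: r = (1/2)^4 = 1/16).
Summing one r·B term per recipient: 4·0.5·0.0628 + 2·0.125·0.344 + 1·0.0625·0.501 = 0.2429125.

0.2429125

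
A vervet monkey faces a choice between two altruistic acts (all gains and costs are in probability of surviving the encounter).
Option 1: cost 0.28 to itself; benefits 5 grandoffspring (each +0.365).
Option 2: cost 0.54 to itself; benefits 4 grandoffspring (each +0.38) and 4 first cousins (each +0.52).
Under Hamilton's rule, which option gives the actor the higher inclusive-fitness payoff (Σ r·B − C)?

Option 1

Option 1: r to a grandoffspring = 0.25.
Option 1: Σ r·B − C = (5·0.25·0.365) − 0.28 = 0.17625.
Option 2: r to a grandoffspring = 0.25.
Option 2: r to a first cousin = 0.125.
Option 2: Σ r·B − C = (4·0.25·0.38 + 4·0.125·0.52) − 0.54 = 0.1.
Option 1 has the higher net inclusive-fitness payoff.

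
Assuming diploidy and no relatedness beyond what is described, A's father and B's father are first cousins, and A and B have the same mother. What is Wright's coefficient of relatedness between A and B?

Independent pedigree routes through distinct common ancestors add.
A and B are related in two ways: second cousins through their fathers (r = 1/32) and half-sibs through their shared mother (r = 1/4).
r = 1/32 + 1/4 = 0.28125.

0.28125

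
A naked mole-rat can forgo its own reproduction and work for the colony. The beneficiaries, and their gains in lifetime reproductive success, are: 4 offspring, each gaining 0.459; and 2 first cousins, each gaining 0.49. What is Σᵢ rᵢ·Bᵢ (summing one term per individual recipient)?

1.0405

r to an offspring = 1/2 (one parent–offspring link: r = (1/2)^1 = 1/2).
r to a first cousin = 0.125 (first cousins share one grandparent pair — two paths of length 4: r = 2·(1/2)^4 = 1/8).
Summing one r·B term per recipient: 4·0.5·0.459 + 2·0.125·0.49 = 1.0405.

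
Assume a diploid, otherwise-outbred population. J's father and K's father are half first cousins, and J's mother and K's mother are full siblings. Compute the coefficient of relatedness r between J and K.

0.140625

Wright's path rule: contributions from independent ancestry routes add.
J and K are related in two ways: half second cousins through their fathers (r = 1/64) and first cousins through their mothers (r = 1/8).
r = 1/64 + 1/8 = 0.140625.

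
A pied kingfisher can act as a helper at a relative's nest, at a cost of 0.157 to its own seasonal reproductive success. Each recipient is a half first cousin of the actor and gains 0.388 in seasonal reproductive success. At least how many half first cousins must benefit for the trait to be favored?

r to a half first cousin = 0.0625 (half first cousins share one grandparent — one path of length 4: r = (1/2)^4 = 1/16).
Hamilton's rule: n·r·B > C  ⇒  n > C/(r·B) = 0.157/(0.0625·0.388) = 6.474.
The smallest integer exceeding 6.474 is 7.

7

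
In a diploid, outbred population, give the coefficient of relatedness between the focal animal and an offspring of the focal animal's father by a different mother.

0.25

Each parent–offspring link contributes a factor of 1/2, and independent paths through distinct common ancestors add.
Half-sibs share one parent — one path of length 2: r = (1/2)^2 = 1/4.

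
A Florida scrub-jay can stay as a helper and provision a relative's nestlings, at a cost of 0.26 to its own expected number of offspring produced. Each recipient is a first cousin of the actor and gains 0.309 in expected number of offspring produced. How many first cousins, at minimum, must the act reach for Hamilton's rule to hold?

7

r to a first cousin = 1/8 (first cousins share one grandparent pair — two paths of length 4: r = 2·(1/2)^4 = 1/8).
Hamilton's rule: n·r·B > C  ⇒  n > C/(r·B) = 0.26/(0.125·0.309) = 6.731.
The smallest integer exceeding 6.731 is 7.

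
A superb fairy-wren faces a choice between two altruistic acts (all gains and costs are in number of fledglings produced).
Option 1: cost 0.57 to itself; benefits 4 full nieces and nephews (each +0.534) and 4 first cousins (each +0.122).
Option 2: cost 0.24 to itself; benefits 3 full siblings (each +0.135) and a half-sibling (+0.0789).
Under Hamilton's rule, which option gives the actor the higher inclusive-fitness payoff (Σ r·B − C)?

Option 1: r to a full niece or nephew = 0.25.
Option 1: r to a first cousin = 0.125.
Option 1: Σ r·B − C = (4·0.25·0.534 + 4·0.125·0.122) − 0.57 = 0.025.
Option 2: r to a full sibling = 0.5.
Option 2: r to a half-sibling = 0.25.
Option 2: Σ r·B − C = (3·0.5·0.135 + 1·0.25·0.0789) − 0.24 = -0.017775.
Option 1 has the higher net inclusive-fitness payoff.

Option 1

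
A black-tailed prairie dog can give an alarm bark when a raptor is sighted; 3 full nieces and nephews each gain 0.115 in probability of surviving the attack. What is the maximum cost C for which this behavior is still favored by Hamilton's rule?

r to a full niece or nephew = 0.25 (full aunt/uncle↔niece/nephew: two paths of length 3 through the shared grandparent pair: r = 2·(1/2)^3 = 1/4).
Hamilton's rule: n·r·B > C, so the trait is favored while C < n·r·B = 3·0.25·0.115 = 0.08625.

0.08625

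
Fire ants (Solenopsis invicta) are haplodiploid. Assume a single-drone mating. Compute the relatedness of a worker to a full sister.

0.75

Haplodiploid full sisters inherit their father's entire haploid genome identically (contributing 1/2) and on average half of their mother's contribution (1/2 · 1/2 = 1/4); r = 1/2 + 1/4 = 3/4.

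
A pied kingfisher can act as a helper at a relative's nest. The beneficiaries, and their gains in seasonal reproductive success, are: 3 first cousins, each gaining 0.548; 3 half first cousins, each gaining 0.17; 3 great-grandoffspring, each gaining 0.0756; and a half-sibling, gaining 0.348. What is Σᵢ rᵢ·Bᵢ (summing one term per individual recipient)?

r to a first cousin = 1/8 (first cousins share one grandparent pair — two paths of length 4: r = 2·(1/2)^4 = 1/8).
r to a half first cousin = 1/16 (half first cousins share one grandparent — one path of length 4: r = (1/2)^4 = 1/16).
r to a great-grandoffspring = 0.125 (three parent–offspring links: r = (1/2)^3 = 1/8).
r to a half-sibling = 1/4 (half-sibs share one parent — one path of length 2: r = (1/2)^2 = 1/4).
Summing one r·B term per recipient: 3·0.125·0.548 + 3·0.0625·0.17 + 3·0.125·0.0756 + 1·0.25·0.348 = 0.352725.

0.352725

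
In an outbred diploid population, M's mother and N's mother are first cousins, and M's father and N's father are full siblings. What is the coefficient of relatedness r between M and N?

Independent pedigree routes through distinct common ancestors add.
M and N are related in two ways: second cousins through their mothers (r = 1/32) and first cousins through their fathers (r = 1/8).
r = 1/32 + 1/8 = 5/32 = 0.15625.

0.15625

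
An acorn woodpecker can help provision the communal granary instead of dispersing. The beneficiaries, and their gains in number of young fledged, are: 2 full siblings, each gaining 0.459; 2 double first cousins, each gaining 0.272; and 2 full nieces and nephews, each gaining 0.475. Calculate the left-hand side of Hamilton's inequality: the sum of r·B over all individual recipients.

r to a full sibling = 0.5 (full sibs share both parents — two paths of length 2: r = 2·(1/2)^2 = 1/2).
r to a double first cousin = 0.25 (double first cousins share both grandparent pairs — four paths of length 4: r = 4·(1/2)^4 = 1/4).
r to a full niece or nephew = 0.25 (full aunt/uncle↔niece/nephew: two paths of length 3 through the shared grandparent pair: r = 2·(1/2)^3 = 1/4).
Summing one r·B term per recipient: 2·0.5·0.459 + 2·0.25·0.272 + 2·0.25·0.475 = 0.8325.

0.8325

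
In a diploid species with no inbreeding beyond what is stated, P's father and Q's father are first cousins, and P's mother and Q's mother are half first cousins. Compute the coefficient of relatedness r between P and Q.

Wright's path rule: contributions from independent ancestry routes add.
P and Q are related in two ways: second cousins through their fathers (r = 1/32) and half second cousins through their mothers (r = 1/64).
r = 1/32 + 1/64 = 3/64 = 0.046875.

0.046875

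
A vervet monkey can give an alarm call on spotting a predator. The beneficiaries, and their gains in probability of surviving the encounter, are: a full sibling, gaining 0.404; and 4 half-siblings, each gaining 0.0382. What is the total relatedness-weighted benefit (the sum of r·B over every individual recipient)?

0.2402

r to a full sibling = 1/2 (full sibs share both parents — two paths of length 2: r = 2·(1/2)^2 = 1/2).
r to a half-sibling = 0.25 (half-sibs share one parent — one path of length 2: r = (1/2)^2 = 1/4).
Summing one r·B term per recipient: 1·0.5·0.404 + 4·0.25·0.0382 = 0.2402.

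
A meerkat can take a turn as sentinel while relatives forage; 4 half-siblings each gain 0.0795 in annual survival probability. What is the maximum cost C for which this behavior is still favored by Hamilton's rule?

r to a half-sibling = 1/4 (half-sibs share one parent — one path of length 2: r = (1/2)^2 = 1/4).
Hamilton's rule: n·r·B > C, so the trait is favored while C < n·r·B = 4·0.25·0.0795 = 0.0795.

0.0795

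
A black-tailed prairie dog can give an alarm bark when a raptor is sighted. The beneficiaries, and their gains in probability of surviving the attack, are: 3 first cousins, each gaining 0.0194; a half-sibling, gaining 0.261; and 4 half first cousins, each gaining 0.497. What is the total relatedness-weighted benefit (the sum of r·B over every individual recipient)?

0.196775

r to a first cousin = 0.125 (first cousins share one grandparent pair — two paths of length 4: r = 2·(1/2)^4 = 1/8).
r to a half-sibling = 1/4 (half-sibs share one parent — one path of length 2: r = (1/2)^2 = 1/4).
r to a half first cousin = 1/16 (half first cousins share one grandparent — one path of length 4: r = (1/2)^4 = 1/16).
Summing one r·B term per recipient: 3·0.125·0.0194 + 1·0.25·0.261 + 4·0.0625·0.497 = 0.196775.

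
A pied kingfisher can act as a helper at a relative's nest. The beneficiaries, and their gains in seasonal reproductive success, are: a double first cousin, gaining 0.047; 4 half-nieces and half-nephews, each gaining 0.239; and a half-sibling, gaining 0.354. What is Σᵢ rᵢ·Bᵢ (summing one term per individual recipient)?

r to a double first cousin = 1/4 (double first cousins share both grandparent pairs — four paths of length 4: r = 4·(1/2)^4 = 1/4).
r to a half-niece or half-nephew = 0.125 (half-aunt/uncle↔niece/nephew: one path of length 3: r = (1/2)^3 = 1/8).
r to a half-sibling = 1/4 (half-sibs share one parent — one path of length 2: r = (1/2)^2 = 1/4).
Summing one r·B term per recipient: 1·0.25·0.047 + 4·0.125·0.239 + 1·0.25·0.354 = 0.21975.

0.21975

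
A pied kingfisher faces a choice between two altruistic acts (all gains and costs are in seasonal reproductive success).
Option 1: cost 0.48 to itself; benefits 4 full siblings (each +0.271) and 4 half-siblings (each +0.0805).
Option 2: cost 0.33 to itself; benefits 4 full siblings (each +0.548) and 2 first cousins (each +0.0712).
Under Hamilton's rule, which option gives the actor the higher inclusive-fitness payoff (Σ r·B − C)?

Option 2

Option 1: r to a full sibling = 0.5.
Option 1: r to a half-sibling = 0.25.
Option 1: Σ r·B − C = (4·0.5·0.271 + 4·0.25·0.0805) − 0.48 = 0.1425.
Option 2: r to a full sibling = 0.5.
Option 2: r to a first cousin = 0.125.
Option 2: Σ r·B − C = (4·0.5·0.548 + 2·0.125·0.0712) − 0.33 = 0.7838.
Option 2 has the higher net inclusive-fitness payoff.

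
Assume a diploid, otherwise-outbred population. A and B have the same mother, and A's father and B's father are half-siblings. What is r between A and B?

Relatedness sums over independent paths through distinct common ancestors.
A and B are related in two ways: half-sibs through their shared mother (r = 1/4) and half first cousins through their fathers (r = 1/16).
r = 1/4 + 1/16 = 0.3125.

0.3125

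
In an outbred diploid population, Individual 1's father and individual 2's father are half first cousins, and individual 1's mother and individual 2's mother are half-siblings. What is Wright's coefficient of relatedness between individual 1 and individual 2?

Independent pedigree routes through distinct common ancestors add.
Individual 1 and individual 2 are related in two ways: half second cousins through their fathers (r = 1/64) and half first cousins through their mothers (r = 1/16).
r = 1/64 + 1/16 = 0.078125.

0.078125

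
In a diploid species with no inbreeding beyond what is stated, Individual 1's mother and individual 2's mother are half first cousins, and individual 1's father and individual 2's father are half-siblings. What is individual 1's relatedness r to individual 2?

0.078125

Relatedness sums over independent paths through distinct common ancestors.
Individual 1 and individual 2 are related in two ways: half second cousins through their mothers (r = 1/64) and half first cousins through their fathers (r = 1/16).
r = 1/64 + 1/16 = 0.078125.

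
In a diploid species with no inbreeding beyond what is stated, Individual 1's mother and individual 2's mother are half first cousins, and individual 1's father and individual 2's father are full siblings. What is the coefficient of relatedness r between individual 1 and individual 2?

Independent pedigree routes through distinct common ancestors add.
Individual 1 and individual 2 are related in two ways: half second cousins through their mothers (r = 1/64) and first cousins through their fathers (r = 1/8).
r = 1/64 + 1/8 = 9/64 = 0.140625.

0.140625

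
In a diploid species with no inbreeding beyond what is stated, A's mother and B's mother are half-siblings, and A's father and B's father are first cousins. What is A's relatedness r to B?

0.09375

Relatedness sums over independent paths through distinct common ancestors.
A and B are related in two ways: half first cousins through their mothers (r = 1/16) and second cousins through their fathers (r = 1/32).
r = 1/16 + 1/32 = 0.09375.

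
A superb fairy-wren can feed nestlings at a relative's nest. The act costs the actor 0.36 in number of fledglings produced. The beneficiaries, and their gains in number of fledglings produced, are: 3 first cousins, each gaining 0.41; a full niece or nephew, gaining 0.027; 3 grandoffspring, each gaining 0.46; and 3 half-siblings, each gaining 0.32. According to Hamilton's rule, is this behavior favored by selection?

Yes

Hamilton's rule: the trait is favored when the sum of r·B over every recipient exceeds the actor's cost C.
r to a first cousin = 1/8 (first cousins share one grandparent pair — two paths of length 4: r = 2·(1/2)^4 = 1/8).
r to a full niece or nephew = 0.25 (full aunt/uncle↔niece/nephew: two paths of length 3 through the shared grandparent pair: r = 2·(1/2)^3 = 1/4).
r to a grandoffspring = 0.25 (two parent–offspring links: r = (1/2)^2 = 1/4).
r to a half-sibling = 1/4 (half-sibs share one parent — one path of length 2: r = (1/2)^2 = 1/4).
Summing one r·B term per recipient: 3·0.125·0.41 + 1·0.25·0.027 + 3·0.25·0.46 + 3·0.25·0.32 = 0.7455.
0.7455 > 0.36: the indirect benefit exceeds the cost.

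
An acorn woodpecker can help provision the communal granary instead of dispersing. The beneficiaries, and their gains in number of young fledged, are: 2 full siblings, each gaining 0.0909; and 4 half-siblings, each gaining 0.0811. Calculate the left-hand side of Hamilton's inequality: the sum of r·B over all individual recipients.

r to a full sibling = 1/2 (full sibs share both parents — two paths of length 2: r = 2·(1/2)^2 = 1/2).
r to a half-sibling = 1/4 (half-sibs share one parent — one path of length 2: r = (1/2)^2 = 1/4).
Summing one r·B term per recipient: 2·0.5·0.0909 + 4·0.25·0.0811 = 0.172.

0.172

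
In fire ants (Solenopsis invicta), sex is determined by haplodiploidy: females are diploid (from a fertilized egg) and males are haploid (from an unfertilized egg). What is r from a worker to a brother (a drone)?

Her haploid brother carries none of their father's genes and a random half of their mother's genome; that half matches the maternal half of her own genome with probability 1/2: r = 1/2 · 1/2 = 1/4.

0.25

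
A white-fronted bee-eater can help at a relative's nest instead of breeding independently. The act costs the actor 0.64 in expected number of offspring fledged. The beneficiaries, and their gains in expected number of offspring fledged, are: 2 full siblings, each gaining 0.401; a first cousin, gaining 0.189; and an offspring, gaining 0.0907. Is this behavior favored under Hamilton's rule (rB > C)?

No

Hamilton's rule: the trait is favored when the sum of r·B over every recipient exceeds the actor's cost C.
r to a full sibling = 0.5 (full sibs share both parents — two paths of length 2: r = 2·(1/2)^2 = 1/2).
r to a first cousin = 1/8 (first cousins share one grandparent pair — two paths of length 4: r = 2·(1/2)^4 = 1/8).
r to an offspring = 0.5 (one parent–offspring link: r = (1/2)^1 = 1/2).
Summing one r·B term per recipient: 2·0.5·0.401 + 1·0.125·0.189 + 1·0.5·0.0907 = 0.469975.
0.469975 < 0.64: the indirect benefit is less than the cost.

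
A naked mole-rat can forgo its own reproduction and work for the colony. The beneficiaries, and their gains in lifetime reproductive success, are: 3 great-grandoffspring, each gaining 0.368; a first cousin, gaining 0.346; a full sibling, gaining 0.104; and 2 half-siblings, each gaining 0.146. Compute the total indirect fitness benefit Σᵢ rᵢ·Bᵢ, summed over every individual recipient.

r to a great-grandoffspring = 1/8 (three parent–offspring links: r = (1/2)^3 = 1/8).
r to a first cousin = 1/8 (first cousins share one grandparent pair — two paths of length 4: r = 2·(1/2)^4 = 1/8).
r to a full sibling = 0.5 (full sibs share both parents — two paths of length 2: r = 2·(1/2)^2 = 1/2).
r to a half-sibling = 1/4 (half-sibs share one parent — one path of length 2: r = (1/2)^2 = 1/4).
Summing one r·B term per recipient: 3·0.125·0.368 + 1·0.125·0.346 + 1·0.5·0.104 + 2·0.25·0.146 = 0.30625.

0.30625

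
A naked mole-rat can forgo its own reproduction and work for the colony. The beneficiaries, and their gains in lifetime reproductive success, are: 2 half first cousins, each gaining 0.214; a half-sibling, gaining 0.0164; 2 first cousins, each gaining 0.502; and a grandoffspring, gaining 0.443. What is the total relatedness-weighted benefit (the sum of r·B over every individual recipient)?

0.2671

r to a half first cousin = 1/16 (half first cousins share one grandparent — one path of length 4: r = (1/2)^4 = 1/16).
r to a half-sibling = 0.25 (half-sibs share one parent — one path of length 2: r = (1/2)^2 = 1/4).
r to a first cousin = 1/8 (first cousins share one grandparent pair — two paths of length 4: r = 2·(1/2)^4 = 1/8).
r to a grandoffspring = 0.25 (two parent–offspring links: r = (1/2)^2 = 1/4).
Summing one r·B term per recipient: 2·0.0625·0.214 + 1·0.25·0.0164 + 2·0.125·0.502 + 1·0.25·0.443 = 0.2671.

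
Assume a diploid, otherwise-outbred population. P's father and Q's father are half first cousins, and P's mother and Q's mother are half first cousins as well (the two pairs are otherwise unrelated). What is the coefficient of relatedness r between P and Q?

0.03125

With two independent routes of shared ancestry, r is the sum of the two contributions.
P and Q are related in two ways: half second cousins through their fathers (r = 1/64) and half second cousins through their mothers (r = 1/64).
r = 1/64 + 1/64 = 1/32 = 0.03125.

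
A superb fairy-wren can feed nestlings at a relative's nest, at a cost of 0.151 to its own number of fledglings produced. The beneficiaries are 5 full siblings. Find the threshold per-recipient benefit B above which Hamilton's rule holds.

0.0604

r to a full sibling = 0.5 (full sibs share both parents — two paths of length 2: r = 2·(1/2)^2 = 1/2).
Hamilton's rule with n recipients of equal r: n·r·B > C, so B > C/(n·r) = 0.151/(5·0.5) = 0.0604.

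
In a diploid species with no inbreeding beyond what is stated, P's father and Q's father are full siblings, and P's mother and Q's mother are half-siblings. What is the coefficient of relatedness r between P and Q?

0.1875

Wright's path rule: contributions from independent ancestry routes add.
P and Q are related in two ways: first cousins through their fathers (r = 1/8) and half first cousins through their mothers (r = 1/16).
r = 1/8 + 1/16 = 0.1875.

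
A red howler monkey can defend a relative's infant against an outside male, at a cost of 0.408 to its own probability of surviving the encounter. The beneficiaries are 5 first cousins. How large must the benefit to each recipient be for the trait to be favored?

r to a first cousin = 0.125 (first cousins share one grandparent pair — two paths of length 4: r = 2·(1/2)^4 = 1/8).
Hamilton's rule with n recipients of equal r: n·r·B > C, so B > C/(n·r) = 0.408/(5·0.125) = 0.6528.

0.6528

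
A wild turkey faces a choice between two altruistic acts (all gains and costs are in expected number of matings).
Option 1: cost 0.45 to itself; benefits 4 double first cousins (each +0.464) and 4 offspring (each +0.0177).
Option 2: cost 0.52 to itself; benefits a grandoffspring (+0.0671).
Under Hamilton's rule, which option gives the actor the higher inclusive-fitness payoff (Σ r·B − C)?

Option 1: r to a double first cousin = 0.25.
Option 1: r to an offspring = 0.5.
Option 1: Σ r·B − C = (4·0.25·0.464 + 4·0.5·0.0177) − 0.45 = 0.0494.
Option 2: r to a grandoffspring = 0.25.
Option 2: Σ r·B − C = (1·0.25·0.0671) − 0.52 = -0.503225.
Option 1 has the higher net inclusive-fitness payoff.

Option 1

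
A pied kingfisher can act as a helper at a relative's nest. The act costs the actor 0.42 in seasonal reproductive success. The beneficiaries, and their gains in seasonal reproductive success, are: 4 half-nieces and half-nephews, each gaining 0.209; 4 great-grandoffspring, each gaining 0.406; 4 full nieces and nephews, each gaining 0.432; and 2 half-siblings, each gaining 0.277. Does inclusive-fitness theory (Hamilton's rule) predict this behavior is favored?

Hamilton's rule: the trait is favored when the sum of r·B over every recipient exceeds the actor's cost C.
r to a half-niece or half-nephew = 0.125 (half-aunt/uncle↔niece/nephew: one path of length 3: r = (1/2)^3 = 1/8).
r to a great-grandoffspring = 0.125 (three parent–offspring links: r = (1/2)^3 = 1/8).
r to a full niece or nephew = 1/4 (full aunt/uncle↔niece/nephew: two paths of length 3 through the shared grandparent pair: r = 2·(1/2)^3 = 1/4).
r to a half-sibling = 0.25 (half-sibs share one parent — one path of length 2: r = (1/2)^2 = 1/4).
Summing one r·B term per recipient: 4·0.125·0.209 + 4·0.125·0.406 + 4·0.25·0.432 + 2·0.25·0.277 = 0.878.
0.878 > 0.42: the indirect benefit exceeds the cost.

Yes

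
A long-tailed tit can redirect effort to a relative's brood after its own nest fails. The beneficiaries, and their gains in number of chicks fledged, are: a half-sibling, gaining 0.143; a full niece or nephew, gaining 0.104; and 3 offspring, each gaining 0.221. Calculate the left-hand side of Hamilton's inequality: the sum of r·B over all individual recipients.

0.39325

r to a half-sibling = 0.25 (half-sibs share one parent — one path of length 2: r = (1/2)^2 = 1/4).
r to a full niece or nephew = 0.25 (full aunt/uncle↔niece/nephew: two paths of length 3 through the shared grandparent pair: r = 2·(1/2)^3 = 1/4).
r to an offspring = 1/2 (one parent–offspring link: r = (1/2)^1 = 1/2).
Summing one r·B term per recipient: 1·0.25·0.143 + 1·0.25·0.104 + 3·0.5·0.221 = 0.39325.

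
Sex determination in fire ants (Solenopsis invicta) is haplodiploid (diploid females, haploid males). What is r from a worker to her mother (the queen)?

0.5

One meiotic link between diploid queen and diploid daughter: r = 1/2.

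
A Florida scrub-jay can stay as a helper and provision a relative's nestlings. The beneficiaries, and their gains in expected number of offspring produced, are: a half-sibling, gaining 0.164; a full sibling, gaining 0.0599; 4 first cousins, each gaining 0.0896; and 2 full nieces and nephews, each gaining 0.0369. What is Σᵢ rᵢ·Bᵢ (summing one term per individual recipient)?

0.1342

r to a half-sibling = 0.25 (half-sibs share one parent — one path of length 2: r = (1/2)^2 = 1/4).
r to a full sibling = 1/2 (full sibs share both parents — two paths of length 2: r = 2·(1/2)^2 = 1/2).
r to a first cousin = 1/8 (first cousins share one grandparent pair — two paths of length 4: r = 2·(1/2)^4 = 1/8).
r to a full niece or nephew = 0.25 (full aunt/uncle↔niece/nephew: two paths of length 3 through the shared grandparent pair: r = 2·(1/2)^3 = 1/4).
Summing one r·B term per recipient: 1·0.25·0.164 + 1·0.5·0.0599 + 4·0.125·0.0896 + 2·0.25·0.0369 = 0.1342.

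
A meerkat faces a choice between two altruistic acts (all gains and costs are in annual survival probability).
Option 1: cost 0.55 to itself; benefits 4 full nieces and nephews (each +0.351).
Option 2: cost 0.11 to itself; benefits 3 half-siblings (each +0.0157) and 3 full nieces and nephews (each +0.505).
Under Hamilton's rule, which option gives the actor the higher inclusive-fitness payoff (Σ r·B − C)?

Option 1: r to a full niece or nephew = 0.25.
Option 1: Σ r·B − C = (4·0.25·0.351) − 0.55 = -0.199.
Option 2: r to a half-sibling = 0.25.
Option 2: r to a full niece or nephew = 0.25.
Option 2: Σ r·B − C = (3·0.25·0.0157 + 3·0.25·0.505) − 0.11 = 0.280525.
Option 2 has the higher net inclusive-fitness payoff.

Option 2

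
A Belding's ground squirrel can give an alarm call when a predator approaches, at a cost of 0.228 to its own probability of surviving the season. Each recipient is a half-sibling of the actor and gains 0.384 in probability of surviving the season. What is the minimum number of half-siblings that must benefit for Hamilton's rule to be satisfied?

3

r to a half-sibling = 1/4 (half-sibs share one parent — one path of length 2: r = (1/2)^2 = 1/4).
Hamilton's rule: n·r·B > C  ⇒  n > C/(r·B) = 0.228/(0.25·0.384) = 2.375.
The smallest integer exceeding 2.375 is 3.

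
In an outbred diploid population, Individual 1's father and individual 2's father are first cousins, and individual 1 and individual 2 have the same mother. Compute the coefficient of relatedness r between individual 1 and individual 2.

Wright's path rule: contributions from independent ancestry routes add.
Individual 1 and individual 2 are related in two ways: second cousins through their fathers (r = 1/32) and half-sibs through their shared mother (r = 1/4).
r = 1/32 + 1/4 = 0.28125.

0.28125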